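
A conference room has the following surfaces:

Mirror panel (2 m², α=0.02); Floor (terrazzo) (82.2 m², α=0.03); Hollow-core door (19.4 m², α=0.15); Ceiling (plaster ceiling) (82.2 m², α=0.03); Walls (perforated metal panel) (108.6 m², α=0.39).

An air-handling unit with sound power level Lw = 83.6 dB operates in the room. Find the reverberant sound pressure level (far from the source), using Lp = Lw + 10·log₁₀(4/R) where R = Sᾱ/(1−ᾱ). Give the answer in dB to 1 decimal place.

71.8 dB

Σ(Sᵢαᵢ) = 2·0.02 + 82.2·0.03 + 19.4·0.15 + 82.2·0.03 + 108.6·0.39 = 50.236; total area S = 294.4 m².
ᾱ = 0.1706, so room constant R = A/(1−ᾱ) = 60.569 m².
Lp = 83.6 + 10·log₁₀(4/60.569) = 83.6 + (-11.80) = 71.8 dB.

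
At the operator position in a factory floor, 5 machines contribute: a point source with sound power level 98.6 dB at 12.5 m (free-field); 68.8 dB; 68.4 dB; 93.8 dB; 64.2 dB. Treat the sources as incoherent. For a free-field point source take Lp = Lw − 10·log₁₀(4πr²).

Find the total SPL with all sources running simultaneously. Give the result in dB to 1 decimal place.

93.8 dB

Source at 12.5 m: Lp = 98.6 − 10·log₁₀(4π·12.5²) = 98.6 − 10·log₁₀(1963.495) = 65.7 dB.
Converting to relative power and adding: 10^(65.7/10) + 10^(68.8/10) + 10^(68.4/10) + 10^(93.8/10) + 10^(64.2/10) = 2.42e+09.
L_total = 10·log₁₀(2.42e+09) = 93.8 dB.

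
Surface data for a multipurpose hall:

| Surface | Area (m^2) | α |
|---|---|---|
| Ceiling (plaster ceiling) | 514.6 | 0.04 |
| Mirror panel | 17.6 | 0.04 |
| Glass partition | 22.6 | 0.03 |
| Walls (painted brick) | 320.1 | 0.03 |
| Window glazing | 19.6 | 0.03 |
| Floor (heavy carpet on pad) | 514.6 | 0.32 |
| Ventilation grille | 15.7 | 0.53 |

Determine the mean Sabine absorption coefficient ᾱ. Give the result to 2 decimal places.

S = Σ Sᵢ = 514.6 + 17.6 + 22.6 + 320.1 + 19.6 + 514.6 + 15.7 = 1424.8 m^2.
A = 514.6*0.04 + 17.6*0.04 + 22.6*0.03 + 320.1*0.03 + 19.6*0.03 + 514.6*0.32 + 15.7*0.53 = 205.150 sabins.
ᾱ = 205.150 / 1424.8 = 0.14.

0.14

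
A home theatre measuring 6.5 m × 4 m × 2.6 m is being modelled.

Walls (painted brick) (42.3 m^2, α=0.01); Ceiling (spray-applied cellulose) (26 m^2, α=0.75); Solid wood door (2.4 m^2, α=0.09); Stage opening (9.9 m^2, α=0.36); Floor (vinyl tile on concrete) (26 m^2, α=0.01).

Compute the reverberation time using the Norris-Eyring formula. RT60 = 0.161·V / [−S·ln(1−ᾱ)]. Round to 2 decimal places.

S = Σ Sᵢ = 106.6 m^2.
Σ(Sᵢαᵢ) = 42.3×0.01 + 26×0.75 + 2.4×0.09 + 9.9×0.36 + 26×0.01 = 23.963.
Mean coefficient ᾱ = A/S = 0.2248.
−S·ln(1−ᾱ) = −106.6 × ln(1 − 0.2248) = 27.144.
V = 6.5 × 4 × 2.6 = 67.6 m³.
RT60 = 0.161 × 67.6 / 27.144 = 0.40 s.

0.40 seconds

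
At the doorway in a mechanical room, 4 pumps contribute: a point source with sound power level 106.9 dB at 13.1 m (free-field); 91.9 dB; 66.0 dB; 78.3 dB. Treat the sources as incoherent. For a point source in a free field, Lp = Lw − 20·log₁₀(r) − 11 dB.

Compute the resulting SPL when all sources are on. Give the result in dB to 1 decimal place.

92.2 dB

Source at 13.1 m: Lp = 106.9 − 20·log₁₀(13.1) − 11 = 73.6 dB.
Σ 10^(Lᵢ/10) = 1.643e+09.
Combined level = 10 log₁₀(1.643e+09) = 92.2 dB.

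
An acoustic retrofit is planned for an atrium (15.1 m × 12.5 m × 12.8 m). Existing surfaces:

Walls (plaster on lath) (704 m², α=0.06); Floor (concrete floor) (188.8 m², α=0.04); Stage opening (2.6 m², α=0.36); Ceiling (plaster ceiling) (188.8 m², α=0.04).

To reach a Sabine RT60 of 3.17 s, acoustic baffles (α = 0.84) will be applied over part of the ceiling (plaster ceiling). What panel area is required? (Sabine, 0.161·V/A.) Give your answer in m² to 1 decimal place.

80.5

Summing Sᵢαᵢ: 42.240 + 7.552 + 0.936 + 7.552 → A₁ = 58.280 sabins.
V = 2416 m³. Target absorption A₂ = 0.161 × 2416 / 3.17 = 122.705 sabins.
ΔA needed = 122.705 − 58.280 = 64.425 sabins.
Net gain per m²: Δα = 0.84 − 0.04 = 0.80.
Area = ΔA/Δα = 64.425/0.80 = 80.5 m².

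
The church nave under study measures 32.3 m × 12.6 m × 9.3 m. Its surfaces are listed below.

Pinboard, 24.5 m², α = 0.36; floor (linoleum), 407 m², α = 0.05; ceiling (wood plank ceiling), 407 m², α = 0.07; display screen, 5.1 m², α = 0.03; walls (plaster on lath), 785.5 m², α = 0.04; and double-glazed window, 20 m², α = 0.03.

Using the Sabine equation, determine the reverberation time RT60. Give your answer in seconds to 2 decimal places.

Equivalent absorption area: A = 24.5*0.36 + 407*0.05 + 407*0.07 + 5.1*0.03 + 785.5*0.04 + 20*0.03 = 89.833 m².
V = 32.3·12.6·9.3 = 3784.914 m³.
RT60 = 0.161 · V / A = 0.161 × 3784.914 / 89.833 = 6.78 s.

6.78 s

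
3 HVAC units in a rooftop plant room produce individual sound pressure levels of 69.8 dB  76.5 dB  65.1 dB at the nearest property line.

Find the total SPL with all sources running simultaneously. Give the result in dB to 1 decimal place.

Sum in the linear (power) domain: Σ 10^(Lᵢ/10) = 10^(69.8/10) + 10^(76.5/10) + 10^(65.1/10) = 5.745e+07.
Combined level = 10 log₁₀(5.745e+07) = 77.6 dB.

77.6 dB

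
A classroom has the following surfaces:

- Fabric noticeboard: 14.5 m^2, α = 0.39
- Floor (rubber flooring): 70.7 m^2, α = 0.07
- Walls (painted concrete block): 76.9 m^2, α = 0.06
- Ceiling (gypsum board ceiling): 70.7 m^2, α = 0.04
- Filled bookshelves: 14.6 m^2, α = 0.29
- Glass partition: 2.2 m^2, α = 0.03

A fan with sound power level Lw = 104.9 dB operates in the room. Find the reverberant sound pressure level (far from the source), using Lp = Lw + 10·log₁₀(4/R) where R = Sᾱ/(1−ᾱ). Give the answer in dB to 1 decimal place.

A = 22.346 sabins; S = 249.6 m^2.
ᾱ = 0.0895, so room constant R = A/(1−ᾱ) = 24.543 m^2.
Lp = Lw + 10 log₁₀(4/R) = 104.9 -7.88 = 97.0 dB.

97.0 dB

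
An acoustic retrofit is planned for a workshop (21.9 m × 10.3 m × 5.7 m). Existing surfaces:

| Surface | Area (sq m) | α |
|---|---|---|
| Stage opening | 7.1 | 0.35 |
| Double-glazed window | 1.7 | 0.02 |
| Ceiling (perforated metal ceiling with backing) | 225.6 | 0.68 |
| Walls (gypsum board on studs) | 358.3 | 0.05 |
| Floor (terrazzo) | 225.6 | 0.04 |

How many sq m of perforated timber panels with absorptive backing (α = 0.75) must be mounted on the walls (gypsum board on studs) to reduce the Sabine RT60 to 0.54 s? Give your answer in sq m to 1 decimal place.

286.4

A₁ = Σ Sᵢαᵢ = 7.1×0.35 + 1.7×0.02 + 225.6×0.68 + 358.3×0.05 + 225.6×0.04 = 182.866 sabins.
V = 1285.749 m³. Target absorption A₂ = 0.161 × 1285.749 / 0.54 = 383.344 sabins.
Absorption to add: 383.344 − 182.866 = 200.478 sabins.
Net gain per sq m: Δα = 0.75 − 0.05 = 0.70.
Area = ΔA/Δα = 200.478/0.70 = 286.4 sq m.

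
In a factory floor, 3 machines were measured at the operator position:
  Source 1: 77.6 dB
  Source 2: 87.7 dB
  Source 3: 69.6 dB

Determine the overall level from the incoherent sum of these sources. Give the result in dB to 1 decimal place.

Converting to relative power and adding: 10^(77.6/10) + 10^(87.7/10) + 10^(69.6/10) = 6.555e+08.
Back to dB: 10·log₁₀ Σ = 88.2 dB.

88.2 dB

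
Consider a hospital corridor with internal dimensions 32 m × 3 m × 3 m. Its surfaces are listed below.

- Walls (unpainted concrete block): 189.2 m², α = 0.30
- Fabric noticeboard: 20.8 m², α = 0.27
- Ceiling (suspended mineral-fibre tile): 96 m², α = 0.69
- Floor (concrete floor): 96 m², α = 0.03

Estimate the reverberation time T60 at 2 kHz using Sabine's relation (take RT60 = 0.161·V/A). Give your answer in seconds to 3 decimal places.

Summing Sᵢαᵢ: 56.760 + 5.616 + 66.240 + 2.880 → A = 131.496 sabins.
V = 32·3·3 = 288 m³.
T = 0.161 V/A = 0.161·288/131.496 = 0.353 s.

0.353 s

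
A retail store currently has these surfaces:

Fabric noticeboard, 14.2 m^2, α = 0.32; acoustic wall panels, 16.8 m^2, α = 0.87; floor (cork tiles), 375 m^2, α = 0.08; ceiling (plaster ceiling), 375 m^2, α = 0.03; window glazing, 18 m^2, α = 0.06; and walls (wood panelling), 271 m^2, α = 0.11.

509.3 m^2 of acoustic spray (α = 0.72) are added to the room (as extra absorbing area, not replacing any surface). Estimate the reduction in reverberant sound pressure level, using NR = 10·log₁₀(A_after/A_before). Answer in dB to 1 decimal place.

Summing Sᵢαᵢ: 4.544 + 14.616 + 30.000 + 11.250 + 1.080 + 29.810 → A_before = 91.300 sabins.
Treatment contributes 509.3·0.72 = 366.696 sabins.
A_after = 91.300 + 366.696 = 457.996 sabins.
Reduction = 10 log₁₀(A_after/A_before) = 10 log₁₀(5.0164) = 7.0 dB.

7.0 dB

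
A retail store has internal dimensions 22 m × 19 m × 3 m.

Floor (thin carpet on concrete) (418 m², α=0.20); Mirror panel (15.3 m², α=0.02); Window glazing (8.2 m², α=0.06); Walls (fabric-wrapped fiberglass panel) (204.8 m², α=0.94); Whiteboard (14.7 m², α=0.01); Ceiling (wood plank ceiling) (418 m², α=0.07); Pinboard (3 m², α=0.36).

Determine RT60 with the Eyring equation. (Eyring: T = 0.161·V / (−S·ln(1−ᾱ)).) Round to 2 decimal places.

Total surface area S = 418 + 15.3 + 8.2 + 204.8 + 14.7 + 418 + 3 = 1082.0 m².
Absorption A = 418×0.20 + 15.3×0.02 + 8.2×0.06 + 204.8×0.94 + 14.7×0.01 + 418×0.07 + 3×0.36 = 307.397 sabins.
Mean coefficient ᾱ = A/S = 0.2841.
−S·ln(1−ᾱ) = −1082.0 × ln(1 − 0.2841) = 361.620.
V = 22 × 19 × 3 = 1254 m³.
T = 0.161·V/[−S·ln(1−ᾱ)] = 0.161·1254/361.620 = 0.56 s.

0.56 s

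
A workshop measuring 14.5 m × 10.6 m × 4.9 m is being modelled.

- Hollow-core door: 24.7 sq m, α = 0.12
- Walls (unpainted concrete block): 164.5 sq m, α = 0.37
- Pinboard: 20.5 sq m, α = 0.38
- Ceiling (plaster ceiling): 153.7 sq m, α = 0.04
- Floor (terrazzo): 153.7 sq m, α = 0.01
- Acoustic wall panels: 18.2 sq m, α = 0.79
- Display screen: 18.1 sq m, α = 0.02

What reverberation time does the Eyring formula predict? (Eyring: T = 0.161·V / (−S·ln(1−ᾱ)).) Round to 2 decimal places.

1.18 seconds

S = Σ Sᵢ = 553.4 sq m.
Σ(Sᵢαᵢ) = 24.7×0.12 + 164.5×0.37 + 20.5×0.38 + 153.7×0.04 + 153.7×0.01 + 18.2×0.79 + 18.1×0.02 = 94.044.
ᾱ = 94.044 / 553.4 = 0.1699.
−S·ln(1−ᾱ) = −553.4 × ln(1 − 0.1699) = 103.048.
V = 14.5 × 10.6 × 4.9 = 753.13 m³.
T = 0.161·V/[−S·ln(1−ᾱ)] = 0.161·753.13/103.048 = 1.18 s.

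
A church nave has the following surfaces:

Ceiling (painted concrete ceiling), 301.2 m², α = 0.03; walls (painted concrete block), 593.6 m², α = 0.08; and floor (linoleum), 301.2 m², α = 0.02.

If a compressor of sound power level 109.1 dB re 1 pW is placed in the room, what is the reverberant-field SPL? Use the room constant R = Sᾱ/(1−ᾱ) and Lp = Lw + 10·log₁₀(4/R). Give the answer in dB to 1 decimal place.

Σ(Sᵢαᵢ) = 301.2×0.03 + 593.6×0.08 + 301.2×0.02 = 62.548; total area S = 1196.0 m².
ᾱ = 0.0523, so room constant R = A/(1−ᾱ) = 66.000 m².
Lp = 109.1 + 10·log₁₀(4/66.000) = 109.1 + (-12.17) = 96.9 dB.

96.9 dB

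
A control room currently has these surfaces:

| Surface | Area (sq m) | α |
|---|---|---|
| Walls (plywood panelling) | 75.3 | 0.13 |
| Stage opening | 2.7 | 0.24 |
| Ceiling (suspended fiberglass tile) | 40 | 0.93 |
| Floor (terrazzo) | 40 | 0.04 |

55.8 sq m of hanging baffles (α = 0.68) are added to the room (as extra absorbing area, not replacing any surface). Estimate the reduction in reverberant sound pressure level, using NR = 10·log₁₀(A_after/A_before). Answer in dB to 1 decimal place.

Total absorption A_before = 75.3*0.13 + 2.7*0.24 + 40*0.93 + 40*0.04
  = 9.789 + 0.648 + 37.200 + 1.600 = 49.237 sq m sabins.
Added absorption = 55.8 × 0.68 = 37.944 sabins.
New total A_after = 87.181 sabins.
NR = 10·log₁₀(87.181/49.237) = 2.5 dB.

2.5 dB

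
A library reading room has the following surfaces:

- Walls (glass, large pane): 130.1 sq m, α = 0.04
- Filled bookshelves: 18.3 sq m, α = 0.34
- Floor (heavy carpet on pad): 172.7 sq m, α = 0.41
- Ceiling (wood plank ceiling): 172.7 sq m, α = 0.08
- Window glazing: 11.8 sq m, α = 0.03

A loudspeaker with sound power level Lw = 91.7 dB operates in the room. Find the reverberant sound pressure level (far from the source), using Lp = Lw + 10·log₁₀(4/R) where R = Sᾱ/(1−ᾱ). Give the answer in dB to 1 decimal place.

77.0 dB

Σ(Sᵢαᵢ) = 130.1·0.04 + 18.3·0.34 + 172.7·0.41 + 172.7·0.08 + 11.8·0.03 = 96.403; total area S = 505.6 sq m.
ᾱ = 0.1907, so room constant R = A/(1−ᾱ) = 119.119 sq m.
Lp = 91.7 + 10·log₁₀(4/119.119) = 91.7 + (-14.74) = 77.0 dB.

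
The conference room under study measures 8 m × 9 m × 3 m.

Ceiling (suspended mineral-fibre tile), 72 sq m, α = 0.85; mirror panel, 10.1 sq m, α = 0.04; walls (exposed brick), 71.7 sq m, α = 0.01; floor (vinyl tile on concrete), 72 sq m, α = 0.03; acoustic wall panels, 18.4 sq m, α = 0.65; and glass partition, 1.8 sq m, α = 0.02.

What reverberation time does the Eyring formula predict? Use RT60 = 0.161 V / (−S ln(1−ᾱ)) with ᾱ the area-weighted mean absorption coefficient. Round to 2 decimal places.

0.38 sec

Total surface area S = 72 + 10.1 + 71.7 + 72 + 18.4 + 1.8 = 246.0 sq m.
Σ(Sᵢαᵢ) = 72×0.85 + 10.1×0.04 + 71.7×0.01 + 72×0.03 + 18.4×0.65 + 1.8×0.02 = 76.477.
Mean coefficient ᾱ = A/S = 0.3109.
−S·ln(1−ᾱ) = −246.0 × ln(1 − 0.3109) = 91.603.
V = 8 × 9 × 3 = 216 m³.
RT60 = 0.161 × 216 / 91.603 = 0.38 s.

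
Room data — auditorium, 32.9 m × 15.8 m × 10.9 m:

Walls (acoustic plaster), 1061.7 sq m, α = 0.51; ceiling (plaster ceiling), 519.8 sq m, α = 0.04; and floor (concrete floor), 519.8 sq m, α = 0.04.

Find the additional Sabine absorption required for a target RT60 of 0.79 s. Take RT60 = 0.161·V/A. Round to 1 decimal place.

571.7 sabins

Summing Sᵢαᵢ: 541.467 + 20.792 + 20.792 → A₁ = 583.051 sabins.
Target A₂ = 0.161·5666.038/0.79 = 1154.724 sabins (V = 5666.038 m³).
ΔA = A₂ − A₁ = 1154.724 − 583.051 = 571.7 sabins.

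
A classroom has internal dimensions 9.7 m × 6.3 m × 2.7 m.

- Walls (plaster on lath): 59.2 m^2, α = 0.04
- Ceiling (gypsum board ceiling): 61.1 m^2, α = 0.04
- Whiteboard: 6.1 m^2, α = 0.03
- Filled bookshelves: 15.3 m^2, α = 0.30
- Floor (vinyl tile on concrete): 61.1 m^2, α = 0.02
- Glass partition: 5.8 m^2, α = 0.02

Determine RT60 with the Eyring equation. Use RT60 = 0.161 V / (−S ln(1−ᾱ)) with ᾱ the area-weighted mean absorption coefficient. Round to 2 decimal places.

2.37 seconds

Total surface area S = 59.2 + 61.1 + 6.1 + 15.3 + 61.1 + 5.8 = 208.6 m^2.
Σ(Sᵢαᵢ) = 59.2·0.04 + 61.1·0.04 + 6.1·0.03 + 15.3·0.30 + 61.1·0.02 + 5.8·0.02 = 10.923.
Mean coefficient ᾱ = A/S = 0.0524.
Eyring denominator: −S ln(1−ᾱ) = 11.227.
V = 9.7 × 6.3 × 2.7 = 164.997 m³.
RT60 = 0.161 × 164.997 / 11.227 = 2.37 s.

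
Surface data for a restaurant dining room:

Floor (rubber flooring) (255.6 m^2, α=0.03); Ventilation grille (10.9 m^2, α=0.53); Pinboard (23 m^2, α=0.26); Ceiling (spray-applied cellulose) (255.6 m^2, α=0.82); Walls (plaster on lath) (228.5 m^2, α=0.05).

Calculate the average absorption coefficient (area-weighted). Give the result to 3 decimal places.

Total surface area S = 773.6 m^2.
Weighted sum Σ Sα = 240.442.
ᾱ = 240.442 / 773.6 = 0.311.

0.311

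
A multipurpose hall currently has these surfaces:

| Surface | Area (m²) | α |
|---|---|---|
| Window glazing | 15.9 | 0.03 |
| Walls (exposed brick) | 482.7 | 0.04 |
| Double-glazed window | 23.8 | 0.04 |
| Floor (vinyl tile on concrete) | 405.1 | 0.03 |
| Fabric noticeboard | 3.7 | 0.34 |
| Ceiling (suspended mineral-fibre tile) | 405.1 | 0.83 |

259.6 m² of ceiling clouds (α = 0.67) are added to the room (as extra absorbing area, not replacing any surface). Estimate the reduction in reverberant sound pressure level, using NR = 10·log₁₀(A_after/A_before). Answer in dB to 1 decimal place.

Equivalent absorption area: A_before = 15.9×0.03 + 482.7×0.04 + 23.8×0.04 + 405.1×0.03 + 3.7×0.34 + 405.1×0.83 = 370.381 m².
Treatment contributes 259.6·0.67 = 173.932 sabins.
A_after = 370.381 + 173.932 = 544.313 sabins.
Reduction = 10 log₁₀(A_after/A_before) = 10 log₁₀(1.4696) = 1.7 dB.

1.7 dB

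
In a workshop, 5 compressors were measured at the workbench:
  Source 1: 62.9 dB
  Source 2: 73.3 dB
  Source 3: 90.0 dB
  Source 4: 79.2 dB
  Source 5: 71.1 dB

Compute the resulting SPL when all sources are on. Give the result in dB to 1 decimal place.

90.5 dB

Σ 10^(Lᵢ/10) = 1.119e+09.
Combined level = 10 log₁₀(1.119e+09) = 90.5 dB.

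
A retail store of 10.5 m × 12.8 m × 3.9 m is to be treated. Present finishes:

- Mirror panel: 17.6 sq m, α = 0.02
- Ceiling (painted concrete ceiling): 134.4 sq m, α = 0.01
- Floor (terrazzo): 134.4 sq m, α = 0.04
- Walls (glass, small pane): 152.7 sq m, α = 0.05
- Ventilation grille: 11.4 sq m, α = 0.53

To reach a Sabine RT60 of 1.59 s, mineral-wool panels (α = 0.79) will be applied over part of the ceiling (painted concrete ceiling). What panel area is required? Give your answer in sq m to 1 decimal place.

41.4

Total absorption A₁ = 17.6*0.02 + 134.4*0.01 + 134.4*0.04 + 152.7*0.05 + 11.4*0.53
  = 0.352 + 1.344 + 5.376 + 7.635 + 6.042 = 20.749 sq m sabins.
Required A₂ = 0.161·524.16/1.59 = 53.075 sabins.
Absorption to add: 53.075 − 20.749 = 32.326 sabins.
Each sq m of panel replacing the ceiling (painted concrete ceiling) adds (0.79 − 0.01) = 0.78 sabins.
Area = ΔA/Δα = 32.326/0.78 = 41.4 sq m.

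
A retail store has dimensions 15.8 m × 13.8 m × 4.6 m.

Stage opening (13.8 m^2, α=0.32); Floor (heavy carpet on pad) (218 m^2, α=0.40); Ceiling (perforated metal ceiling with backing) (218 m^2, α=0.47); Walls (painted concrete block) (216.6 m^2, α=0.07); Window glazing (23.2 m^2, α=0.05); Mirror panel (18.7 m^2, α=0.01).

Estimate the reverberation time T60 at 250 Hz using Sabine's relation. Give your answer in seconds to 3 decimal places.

Total absorption A = 13.8*0.32 + 218*0.40 + 218*0.47 + 216.6*0.07 + 23.2*0.05 + 18.7*0.01
  = 4.416 + 87.200 + 102.460 + 15.162 + 1.160 + 0.187 = 210.585 m^2 sabins.
Room volume: 1002.984 m³.
T = 0.161 V/A = 0.161·1002.984/210.585 = 0.767 s.

0.767 seconds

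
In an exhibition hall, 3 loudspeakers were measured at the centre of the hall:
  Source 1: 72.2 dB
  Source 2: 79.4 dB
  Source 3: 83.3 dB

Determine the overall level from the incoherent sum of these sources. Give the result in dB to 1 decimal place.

Converting to relative power and adding: 10^(72.2/10) + 10^(79.4/10) + 10^(83.3/10) = 3.175e+08.
L_total = 10·log₁₀(3.175e+08) = 85.0 dB.

85.0 dB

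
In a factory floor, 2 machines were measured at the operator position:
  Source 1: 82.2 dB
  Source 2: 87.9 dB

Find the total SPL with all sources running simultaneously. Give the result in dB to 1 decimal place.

Converting to relative power and adding: 10^(82.2/10) + 10^(87.9/10) = 7.826e+08.
Combined level = 10 log₁₀(7.826e+08) = 88.9 dB.

88.9 dB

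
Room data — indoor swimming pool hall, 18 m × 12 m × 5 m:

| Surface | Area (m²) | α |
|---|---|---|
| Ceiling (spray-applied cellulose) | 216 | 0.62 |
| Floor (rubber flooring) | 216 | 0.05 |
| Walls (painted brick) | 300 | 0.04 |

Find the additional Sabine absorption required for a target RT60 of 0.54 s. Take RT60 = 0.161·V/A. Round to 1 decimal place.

Equivalent absorption area: A₁ = 216·0.62 + 216·0.05 + 300·0.04 = 156.720 m².
Target A₂ = 0.161·1080/0.54 = 322.000 sabins (V = 1080 m³).
Shortfall: 322.000 − 156.720 = 165.3 sabins.

165.3 sabins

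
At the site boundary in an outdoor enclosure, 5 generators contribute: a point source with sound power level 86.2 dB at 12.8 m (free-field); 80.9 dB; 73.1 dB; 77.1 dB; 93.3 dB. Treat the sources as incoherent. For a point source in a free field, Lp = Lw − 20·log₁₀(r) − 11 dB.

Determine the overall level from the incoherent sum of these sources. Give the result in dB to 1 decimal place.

93.7 dB

Source at 12.8 m: Lp = 86.2 − 20·log₁₀(12.8) − 11 = 53.1 dB.
Sum in the linear (power) domain: Σ 10^(Lᵢ/10) = 10^(53.1/10) + 10^(80.9/10) + 10^(73.1/10) + 10^(77.1/10) + 10^(93.3/10) = 2.333e+09.
Back to dB: 10·log₁₀ Σ = 93.7 dB.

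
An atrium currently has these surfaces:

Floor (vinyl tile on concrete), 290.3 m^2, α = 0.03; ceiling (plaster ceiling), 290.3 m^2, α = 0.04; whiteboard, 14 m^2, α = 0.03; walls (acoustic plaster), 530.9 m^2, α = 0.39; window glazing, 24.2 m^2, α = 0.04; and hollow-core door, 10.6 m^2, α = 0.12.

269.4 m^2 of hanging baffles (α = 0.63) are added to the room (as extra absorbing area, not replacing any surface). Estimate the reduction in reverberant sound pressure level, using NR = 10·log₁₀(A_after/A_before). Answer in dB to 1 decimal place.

2.4 dB

Summing Sᵢαᵢ: 8.709 + 11.612 + 0.420 + 207.051 + 0.968 + 1.272 → A_before = 230.032 sabins.
Added absorption = 269.4 × 0.63 = 169.722 sabins.
New total A_after = 399.754 sabins.
Reduction = 10 log₁₀(A_after/A_before) = 10 log₁₀(1.7378) = 2.4 dB.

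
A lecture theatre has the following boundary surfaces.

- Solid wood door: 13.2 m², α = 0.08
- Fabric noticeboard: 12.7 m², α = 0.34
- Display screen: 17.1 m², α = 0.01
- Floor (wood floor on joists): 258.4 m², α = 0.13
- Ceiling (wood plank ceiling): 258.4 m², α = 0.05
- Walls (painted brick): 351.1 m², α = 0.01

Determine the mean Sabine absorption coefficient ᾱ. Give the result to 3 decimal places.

0.061

Total surface area S = 910.9 m².
Weighted sum Σ Sα = 55.568.
ᾱ = A/S = 0.061.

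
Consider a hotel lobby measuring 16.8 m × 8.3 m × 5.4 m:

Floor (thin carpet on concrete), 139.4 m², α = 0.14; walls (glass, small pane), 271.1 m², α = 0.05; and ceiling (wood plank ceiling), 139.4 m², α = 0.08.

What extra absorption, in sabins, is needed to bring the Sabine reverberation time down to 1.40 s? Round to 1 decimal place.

42.4 sabins

A₁ = Σ Sᵢαᵢ = 139.4*0.14 + 271.1*0.05 + 139.4*0.08 = 44.223 sabins.
For T = 1.40 s, need A₂ = 0.161·V/T = 0.161·752.976/1.40 = 86.592 sabins.
Additional absorption ΔA = 86.592 − 44.223 = 42.4 sabins.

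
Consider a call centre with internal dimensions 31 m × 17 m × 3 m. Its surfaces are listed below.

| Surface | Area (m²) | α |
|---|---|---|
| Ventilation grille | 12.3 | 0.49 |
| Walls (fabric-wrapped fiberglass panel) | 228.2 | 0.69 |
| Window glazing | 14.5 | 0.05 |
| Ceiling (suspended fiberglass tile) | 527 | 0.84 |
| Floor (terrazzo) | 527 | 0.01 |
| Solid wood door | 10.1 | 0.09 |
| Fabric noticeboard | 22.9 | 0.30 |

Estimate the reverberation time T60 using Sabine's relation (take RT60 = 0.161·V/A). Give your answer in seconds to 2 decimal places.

Summing Sᵢαᵢ: 6.027 + 157.458 + 0.725 + 442.680 + 5.270 + 0.909 + 6.870 → A = 619.939 sabins.
Room volume: 1581 m³.
T = 0.161 V/A = 0.161·1581/619.939 = 0.41 s.

0.41 s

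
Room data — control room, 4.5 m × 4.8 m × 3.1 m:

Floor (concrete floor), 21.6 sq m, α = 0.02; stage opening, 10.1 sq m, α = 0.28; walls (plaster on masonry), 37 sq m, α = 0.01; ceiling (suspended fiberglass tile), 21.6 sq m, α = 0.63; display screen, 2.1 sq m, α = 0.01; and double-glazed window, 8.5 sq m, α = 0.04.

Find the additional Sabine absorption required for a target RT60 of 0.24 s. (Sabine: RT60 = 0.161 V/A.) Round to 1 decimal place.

Total absorption A₁ = 21.6×0.02 + 10.1×0.28 + 37×0.01 + 21.6×0.63 + 2.1×0.01 + 8.5×0.04
  = 0.432 + 2.828 + 0.370 + 13.608 + 0.021 + 0.340 = 17.599 sq m sabins.
Target A₂ = 0.161·66.96/0.24 = 44.919 sabins (V = 66.96 m³).
Additional absorption ΔA = 44.919 − 17.599 = 27.3 sabins.

27.3 sabins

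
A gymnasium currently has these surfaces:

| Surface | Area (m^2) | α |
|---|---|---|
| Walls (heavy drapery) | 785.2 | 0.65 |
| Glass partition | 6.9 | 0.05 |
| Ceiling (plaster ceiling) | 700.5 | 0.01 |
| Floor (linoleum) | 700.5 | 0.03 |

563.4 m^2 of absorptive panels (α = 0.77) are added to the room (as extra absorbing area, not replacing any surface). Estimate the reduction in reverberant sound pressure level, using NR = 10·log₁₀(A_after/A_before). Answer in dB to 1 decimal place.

Equivalent absorption area: A_before = 785.2×0.65 + 6.9×0.05 + 700.5×0.01 + 700.5×0.03 = 538.745 m^2.
Treatment contributes 563.4·0.77 = 433.818 sabins.
A_after = 538.745 + 433.818 = 972.563 sabins.
Reduction = 10 log₁₀(A_after/A_before) = 10 log₁₀(1.8052) = 2.6 dB.

2.6 dB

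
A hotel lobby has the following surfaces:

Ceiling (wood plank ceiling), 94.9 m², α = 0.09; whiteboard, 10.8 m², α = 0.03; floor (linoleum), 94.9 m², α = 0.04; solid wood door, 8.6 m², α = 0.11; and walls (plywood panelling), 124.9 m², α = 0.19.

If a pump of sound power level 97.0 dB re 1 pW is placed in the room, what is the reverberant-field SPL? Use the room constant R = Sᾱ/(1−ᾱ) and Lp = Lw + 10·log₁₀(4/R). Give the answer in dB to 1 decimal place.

86.8 dB

Σ(Sᵢαᵢ) = 94.9×0.09 + 10.8×0.03 + 94.9×0.04 + 8.6×0.11 + 124.9×0.19 = 37.338; total area S = 334.1 m².
ᾱ = 0.1118, so room constant R = A/(1−ᾱ) = 42.038 m².
Lp = Lw + 10 log₁₀(4/R) = 97.0 -10.22 = 86.8 dB.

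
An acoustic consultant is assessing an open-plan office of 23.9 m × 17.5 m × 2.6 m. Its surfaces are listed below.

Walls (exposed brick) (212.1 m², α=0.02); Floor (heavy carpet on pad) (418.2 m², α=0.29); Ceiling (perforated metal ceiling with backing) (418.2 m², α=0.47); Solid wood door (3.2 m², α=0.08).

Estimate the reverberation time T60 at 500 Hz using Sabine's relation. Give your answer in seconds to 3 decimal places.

Summing Sᵢαᵢ: 4.242 + 121.278 + 196.554 + 0.256 → A = 322.330 sabins.
Volume V = 23.9 × 17.5 × 2.6 = 1087.45 m³.
RT60 = 0.161 · V / A = 0.161 × 1087.45 / 322.330 = 0.543 s.

0.543 s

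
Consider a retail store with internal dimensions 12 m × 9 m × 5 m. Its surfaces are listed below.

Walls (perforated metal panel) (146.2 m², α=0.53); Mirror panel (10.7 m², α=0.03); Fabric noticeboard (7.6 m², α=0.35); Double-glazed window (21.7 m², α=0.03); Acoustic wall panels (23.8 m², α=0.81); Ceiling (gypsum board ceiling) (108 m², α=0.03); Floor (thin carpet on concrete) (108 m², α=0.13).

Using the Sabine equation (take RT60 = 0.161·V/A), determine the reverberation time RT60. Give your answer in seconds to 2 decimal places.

0.74 s

Total absorption A = 146.2·0.53 + 10.7·0.03 + 7.6·0.35 + 21.7·0.03 + 23.8·0.81 + 108·0.03 + 108·0.13
  = 77.486 + 0.321 + 2.660 + 0.651 + 19.278 + 3.240 + 14.040 = 117.676 m² sabins.
Volume V = 12 × 9 × 5 = 540 m³.
Sabine: RT60 = 0.161 × 540 / 117.676 = 0.74 s.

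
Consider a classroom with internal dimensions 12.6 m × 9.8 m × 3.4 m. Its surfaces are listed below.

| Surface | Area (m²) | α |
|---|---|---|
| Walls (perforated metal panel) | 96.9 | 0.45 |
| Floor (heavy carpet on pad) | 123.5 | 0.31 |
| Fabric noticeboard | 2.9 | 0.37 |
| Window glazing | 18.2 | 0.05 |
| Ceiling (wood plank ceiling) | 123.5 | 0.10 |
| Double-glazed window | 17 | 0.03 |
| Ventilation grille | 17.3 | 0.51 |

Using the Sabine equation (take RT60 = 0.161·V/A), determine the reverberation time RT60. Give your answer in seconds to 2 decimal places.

0.64 sec

Equivalent absorption area: A = 96.9·0.45 + 123.5·0.31 + 2.9·0.37 + 18.2·0.05 + 123.5·0.10 + 17·0.03 + 17.3·0.51 = 105.556 m².
Volume V = 12.6 × 9.8 × 3.4 = 419.832 m³.
RT60 = 0.161 · V / A = 0.161 × 419.832 / 105.556 = 0.64 s.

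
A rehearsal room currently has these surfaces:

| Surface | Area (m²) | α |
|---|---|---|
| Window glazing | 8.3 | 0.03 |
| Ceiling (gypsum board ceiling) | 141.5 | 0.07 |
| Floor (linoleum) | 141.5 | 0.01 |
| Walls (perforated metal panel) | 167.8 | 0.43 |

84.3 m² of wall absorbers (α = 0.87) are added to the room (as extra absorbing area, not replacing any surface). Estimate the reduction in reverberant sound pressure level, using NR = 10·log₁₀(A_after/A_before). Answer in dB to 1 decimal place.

Equivalent absorption area: A_before = 8.3·0.03 + 141.5·0.07 + 141.5·0.01 + 167.8·0.43 = 83.723 m².
Added absorption = 84.3 × 0.87 = 73.341 sabins.
A_after = 83.723 + 73.341 = 157.064 sabins.
Reduction = 10 log₁₀(A_after/A_before) = 10 log₁₀(1.8760) = 2.7 dB.

2.7 dB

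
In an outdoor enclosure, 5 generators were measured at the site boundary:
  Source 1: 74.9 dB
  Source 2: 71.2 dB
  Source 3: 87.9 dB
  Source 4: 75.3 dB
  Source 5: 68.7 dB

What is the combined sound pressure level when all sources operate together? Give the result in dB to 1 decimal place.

88.5 dB

Sum in the linear (power) domain: Σ 10^(Lᵢ/10) = 10^(74.9/10) + 10^(71.2/10) + 10^(87.9/10) + 10^(75.3/10) + 10^(68.7/10) = 7.02e+08.
Combined level = 10 log₁₀(7.02e+08) = 88.5 dB.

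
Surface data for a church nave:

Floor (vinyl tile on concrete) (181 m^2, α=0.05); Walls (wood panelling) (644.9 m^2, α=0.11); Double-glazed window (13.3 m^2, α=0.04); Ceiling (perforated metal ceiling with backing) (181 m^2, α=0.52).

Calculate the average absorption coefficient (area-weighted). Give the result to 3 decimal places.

0.171

S = Σ Sᵢ = 181 + 644.9 + 13.3 + 181 = 1020.2 m^2.
A = 181×0.05 + 644.9×0.11 + 13.3×0.04 + 181×0.52 = 174.641 sabins.
ᾱ = 174.641 / 1020.2 = 0.171.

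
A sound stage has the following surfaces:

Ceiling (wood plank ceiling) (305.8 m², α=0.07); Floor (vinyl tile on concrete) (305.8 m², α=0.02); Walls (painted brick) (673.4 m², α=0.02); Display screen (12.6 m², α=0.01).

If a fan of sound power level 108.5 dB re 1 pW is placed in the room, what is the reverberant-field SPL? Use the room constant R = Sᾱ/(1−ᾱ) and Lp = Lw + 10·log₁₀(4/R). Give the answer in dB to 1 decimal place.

98.2 dB

Σ(Sᵢαᵢ) = 305.8×0.07 + 305.8×0.02 + 673.4×0.02 + 12.6×0.01 = 41.116; total area S = 1297.6 m².
ᾱ = 0.0317, so room constant R = A/(1−ᾱ) = 42.462 m².
Lp = Lw + 10 log₁₀(4/R) = 108.5 -10.26 = 98.2 dB.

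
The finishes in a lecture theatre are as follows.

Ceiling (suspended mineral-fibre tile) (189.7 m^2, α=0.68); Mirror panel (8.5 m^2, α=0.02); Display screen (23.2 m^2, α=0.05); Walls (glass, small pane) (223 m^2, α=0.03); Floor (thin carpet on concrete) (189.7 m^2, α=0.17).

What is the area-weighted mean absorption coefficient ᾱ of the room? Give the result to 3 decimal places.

Total surface area S = 634.1 m^2.
Weighted sum Σ Sα = 169.265.
ᾱ = A/S = 0.267.

0.267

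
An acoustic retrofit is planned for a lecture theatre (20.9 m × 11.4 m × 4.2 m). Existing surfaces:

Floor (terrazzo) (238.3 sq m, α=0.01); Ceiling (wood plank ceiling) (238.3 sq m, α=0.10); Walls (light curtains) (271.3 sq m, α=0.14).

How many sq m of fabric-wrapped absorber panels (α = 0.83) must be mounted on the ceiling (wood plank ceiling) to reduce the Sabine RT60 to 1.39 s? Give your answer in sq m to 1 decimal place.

A₁ = Σ Sᵢαᵢ = 238.3*0.01 + 238.3*0.10 + 271.3*0.14 = 64.195 sabins.
V = 1000.692 m³. Target absorption A₂ = 0.161 × 1000.692 / 1.39 = 115.907 sabins.
Absorption to add: 115.907 − 64.195 = 51.712 sabins.
Each sq m of panel replacing the ceiling (wood plank ceiling) adds (0.83 − 0.10) = 0.73 sabins.
Area = ΔA/Δα = 51.712/0.73 = 70.8 sq m.

70.8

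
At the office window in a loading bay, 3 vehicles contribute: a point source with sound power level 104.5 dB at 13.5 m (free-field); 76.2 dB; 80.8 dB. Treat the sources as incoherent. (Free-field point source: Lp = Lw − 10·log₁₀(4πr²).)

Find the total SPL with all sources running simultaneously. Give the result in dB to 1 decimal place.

Source at 13.5 m: Lp = 104.5 − 10·log₁₀(4π·13.5²) = 104.5 − 10·log₁₀(2290.221) = 70.9 dB.
Σ 10^(Lᵢ/10) = 1.742e+08.
Combined level = 10 log₁₀(1.742e+08) = 82.4 dB.

82.4 dB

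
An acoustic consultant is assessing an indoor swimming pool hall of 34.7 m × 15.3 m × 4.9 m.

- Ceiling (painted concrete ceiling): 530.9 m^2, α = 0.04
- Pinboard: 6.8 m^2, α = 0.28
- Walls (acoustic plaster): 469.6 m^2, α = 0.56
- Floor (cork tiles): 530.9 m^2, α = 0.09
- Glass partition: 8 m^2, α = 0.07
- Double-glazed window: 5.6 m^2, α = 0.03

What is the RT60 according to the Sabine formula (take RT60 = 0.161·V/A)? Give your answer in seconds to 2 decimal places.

A = Σ Sᵢαᵢ = 530.9·0.04 + 6.8·0.28 + 469.6·0.56 + 530.9·0.09 + 8·0.07 + 5.6·0.03 = 334.625 sabins.
Room volume: 2601.459 m³.
RT60 = 0.161 · V / A = 0.161 × 2601.459 / 334.625 = 1.25 s.

1.25 s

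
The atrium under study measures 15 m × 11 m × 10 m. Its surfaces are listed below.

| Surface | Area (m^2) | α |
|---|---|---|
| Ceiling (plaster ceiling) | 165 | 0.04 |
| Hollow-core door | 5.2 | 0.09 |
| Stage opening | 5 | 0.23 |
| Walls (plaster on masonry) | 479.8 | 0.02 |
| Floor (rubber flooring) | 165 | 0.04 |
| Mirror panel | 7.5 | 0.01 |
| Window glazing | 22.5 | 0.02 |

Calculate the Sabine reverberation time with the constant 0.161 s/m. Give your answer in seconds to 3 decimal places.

Equivalent absorption area: A = 165·0.04 + 5.2·0.09 + 5·0.23 + 479.8·0.02 + 165·0.04 + 7.5·0.01 + 22.5·0.02 = 24.939 m^2.
Volume V = 15 × 11 × 10 = 1650 m³.
Sabine: RT60 = 0.161 × 1650 / 24.939 = 10.652 s.

10.652 s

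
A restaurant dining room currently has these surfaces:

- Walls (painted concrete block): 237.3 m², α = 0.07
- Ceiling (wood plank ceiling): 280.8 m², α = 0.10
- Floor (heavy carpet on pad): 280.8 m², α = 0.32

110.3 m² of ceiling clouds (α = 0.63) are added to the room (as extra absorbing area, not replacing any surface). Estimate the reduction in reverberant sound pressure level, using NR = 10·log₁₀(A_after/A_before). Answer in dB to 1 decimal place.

1.8 dB

Equivalent absorption area: A_before = 237.3×0.07 + 280.8×0.10 + 280.8×0.32 = 134.547 m².
Treatment contributes 110.3·0.63 = 69.489 sabins.
A_after = 134.547 + 69.489 = 204.036 sabins.
Reduction = 10 log₁₀(A_after/A_before) = 10 log₁₀(1.5165) = 1.8 dB.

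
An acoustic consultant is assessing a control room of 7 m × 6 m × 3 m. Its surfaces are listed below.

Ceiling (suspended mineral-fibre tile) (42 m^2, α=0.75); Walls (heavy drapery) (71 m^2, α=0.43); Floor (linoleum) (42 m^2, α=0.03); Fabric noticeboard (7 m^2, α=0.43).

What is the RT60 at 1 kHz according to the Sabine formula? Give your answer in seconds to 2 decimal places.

A = Σ Sᵢαᵢ = 42·0.75 + 71·0.43 + 42·0.03 + 7·0.43 = 66.300 sabins.
V = 7·6·3 = 126 m³.
T = 0.161 V/A = 0.161·126/66.300 = 0.31 s.

0.31 s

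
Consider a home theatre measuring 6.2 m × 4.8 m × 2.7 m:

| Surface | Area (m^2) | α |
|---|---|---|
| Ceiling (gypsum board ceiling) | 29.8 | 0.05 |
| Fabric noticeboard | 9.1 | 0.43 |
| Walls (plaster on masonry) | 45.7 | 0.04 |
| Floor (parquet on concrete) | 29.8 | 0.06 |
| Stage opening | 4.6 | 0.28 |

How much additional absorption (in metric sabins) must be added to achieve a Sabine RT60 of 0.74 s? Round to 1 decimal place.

7.2 sabins

Summing Sᵢαᵢ: 1.490 + 3.913 + 1.828 + 1.788 + 1.288 → A₁ = 10.307 sabins.
Target A₂ = 0.161·80.352/0.74 = 17.482 sabins (V = 80.352 m³).
ΔA = A₂ − A₁ = 17.482 − 10.307 = 7.2 sabins.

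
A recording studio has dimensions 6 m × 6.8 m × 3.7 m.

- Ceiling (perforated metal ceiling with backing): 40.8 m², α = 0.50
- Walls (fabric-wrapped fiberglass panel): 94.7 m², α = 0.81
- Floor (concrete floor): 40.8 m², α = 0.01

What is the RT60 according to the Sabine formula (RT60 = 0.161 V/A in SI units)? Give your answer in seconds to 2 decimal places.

0.25 s

Equivalent absorption area: A = 40.8·0.50 + 94.7·0.81 + 40.8·0.01 = 97.515 m².
Room volume: 150.96 m³.
Sabine: RT60 = 0.161 × 150.96 / 97.515 = 0.25 s.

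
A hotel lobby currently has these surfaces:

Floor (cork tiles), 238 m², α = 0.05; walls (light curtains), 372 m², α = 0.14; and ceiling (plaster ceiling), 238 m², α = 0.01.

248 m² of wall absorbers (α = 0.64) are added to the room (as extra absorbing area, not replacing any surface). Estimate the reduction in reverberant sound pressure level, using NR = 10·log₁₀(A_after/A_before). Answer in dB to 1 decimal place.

5.3 dB

Summing Sᵢαᵢ: 11.900 + 52.080 + 2.380 → A_before = 66.360 sabins.
Treatment contributes 248·0.64 = 158.720 sabins.
New total A_after = 225.080 sabins.
NR = 10·log₁₀(225.080/66.360) = 5.3 dB.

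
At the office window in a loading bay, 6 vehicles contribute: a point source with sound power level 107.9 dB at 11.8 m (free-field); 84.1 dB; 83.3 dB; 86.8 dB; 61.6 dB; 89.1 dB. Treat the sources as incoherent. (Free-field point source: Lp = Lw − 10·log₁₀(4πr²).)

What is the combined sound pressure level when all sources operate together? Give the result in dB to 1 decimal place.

92.6 dB

Source at 11.8 m: Lp = 107.9 − 10·log₁₀(4π·11.8²) = 107.9 − 10·log₁₀(1749.741) = 75.5 dB.
Σ 10^(Lᵢ/10) = 1.799e+09.
L_total = 10·log₁₀(1.799e+09) = 92.6 dB.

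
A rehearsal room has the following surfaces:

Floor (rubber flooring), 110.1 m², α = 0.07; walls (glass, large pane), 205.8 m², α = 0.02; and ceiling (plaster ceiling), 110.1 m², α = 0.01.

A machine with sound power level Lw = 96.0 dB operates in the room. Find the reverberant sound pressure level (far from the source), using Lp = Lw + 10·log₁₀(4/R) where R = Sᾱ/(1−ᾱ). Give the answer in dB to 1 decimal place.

A = 12.924 sabins; S = 426.0 m².
ᾱ = 12.924/426.0 = 0.0303; R = Sᾱ/(1−ᾱ) = 12.924/(1−0.0303) = 13.328 m².
Lp = 96.0 + 10·log₁₀(4/13.328) = 96.0 + (-5.23) = 90.8 dB.

90.8 dB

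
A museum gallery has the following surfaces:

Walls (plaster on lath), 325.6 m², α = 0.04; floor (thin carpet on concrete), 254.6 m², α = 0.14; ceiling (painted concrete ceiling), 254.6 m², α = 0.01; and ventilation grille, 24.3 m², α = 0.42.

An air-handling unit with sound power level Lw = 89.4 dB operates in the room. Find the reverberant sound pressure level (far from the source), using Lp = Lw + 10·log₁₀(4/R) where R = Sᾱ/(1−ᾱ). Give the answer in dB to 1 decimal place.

Σ(Sᵢαᵢ) = 325.6·0.04 + 254.6·0.14 + 254.6·0.01 + 24.3·0.42 = 61.420; total area S = 859.1 m².
ᾱ = 61.420/859.1 = 0.0715; R = Sᾱ/(1−ᾱ) = 61.420/(1−0.0715) = 66.150 m².
Lp = Lw + 10 log₁₀(4/R) = 89.4 -12.18 = 77.2 dB.

77.2 dB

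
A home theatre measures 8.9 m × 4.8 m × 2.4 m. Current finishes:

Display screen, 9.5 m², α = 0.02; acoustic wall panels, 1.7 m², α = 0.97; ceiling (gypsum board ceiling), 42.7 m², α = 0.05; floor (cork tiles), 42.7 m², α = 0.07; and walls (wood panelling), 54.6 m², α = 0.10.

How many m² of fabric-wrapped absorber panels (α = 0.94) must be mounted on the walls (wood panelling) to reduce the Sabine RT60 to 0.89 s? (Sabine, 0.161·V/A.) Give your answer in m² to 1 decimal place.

7.3

Equivalent absorption area: A₁ = 9.5·0.02 + 1.7·0.97 + 42.7·0.05 + 42.7·0.07 + 54.6·0.10 = 12.423 m².
Required A₂ = 0.161·102.528/0.89 = 18.547 sabins.
Absorption to add: 18.547 − 12.423 = 6.124 sabins.
Net gain per m²: Δα = 0.94 − 0.10 = 0.84.
Panel area = 6.124 / 0.84 = 7.3 m².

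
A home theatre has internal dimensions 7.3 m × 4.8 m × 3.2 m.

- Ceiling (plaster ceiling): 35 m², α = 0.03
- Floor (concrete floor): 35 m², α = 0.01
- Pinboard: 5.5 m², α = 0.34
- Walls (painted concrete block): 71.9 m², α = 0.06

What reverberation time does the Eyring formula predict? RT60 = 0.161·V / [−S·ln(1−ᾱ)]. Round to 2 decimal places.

S = Σ Sᵢ = 147.4 m².
Absorption A = 35×0.03 + 35×0.01 + 5.5×0.34 + 71.9×0.06 = 7.584 sabins.
ᾱ = 7.584 / 147.4 = 0.0515.
−S·ln(1−ᾱ) = −147.4 × ln(1 − 0.0515) = 7.794.
V = 7.3 × 4.8 × 3.2 = 112.128 m³.
T = 0.161·V/[−S·ln(1−ᾱ)] = 0.161·112.128/7.794 = 2.32 s.

2.32 sec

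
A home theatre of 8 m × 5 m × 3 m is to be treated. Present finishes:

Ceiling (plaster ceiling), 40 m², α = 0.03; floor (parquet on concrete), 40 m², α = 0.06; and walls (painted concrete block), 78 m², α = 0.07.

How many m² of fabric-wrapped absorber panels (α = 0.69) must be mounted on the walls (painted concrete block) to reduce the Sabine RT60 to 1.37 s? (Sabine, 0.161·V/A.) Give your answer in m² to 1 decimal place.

Equivalent absorption area: A₁ = 40*0.03 + 40*0.06 + 78*0.07 = 9.060 m².
Required A₂ = 0.161·120/1.37 = 14.102 sabins.
Absorption to add: 14.102 − 9.060 = 5.042 sabins.
Net gain per m²: Δα = 0.69 − 0.07 = 0.62.
Area = ΔA/Δα = 5.042/0.62 = 8.1 m².

8.1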